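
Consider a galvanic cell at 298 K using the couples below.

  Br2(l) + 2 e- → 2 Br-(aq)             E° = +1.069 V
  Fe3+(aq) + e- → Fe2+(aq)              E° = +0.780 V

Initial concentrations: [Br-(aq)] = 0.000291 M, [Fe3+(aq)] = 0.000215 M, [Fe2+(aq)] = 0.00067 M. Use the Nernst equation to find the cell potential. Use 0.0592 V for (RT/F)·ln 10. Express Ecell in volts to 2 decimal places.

Since E°(Br₂/Br⁻) > E°(Fe³⁺/Fe²⁺), Br₂/Br⁻ serves as the cathode.
The standard potential is +1.069 − (+0.780) = +0.289 V and the balanced reaction transfers n = 2 electrons.
Balancing gives Br2(l) + 2 Fe2+(aq) → 2 Br-(aq) + 2 Fe3+(aq); hence Q = ([Br-(aq)]^2·[Fe3+(aq)]^2) / [Fe2+(aq)]^2 = 8.72×10^−9 (log Q = −8.059).
By the Nernst equation, E = +0.289 − (0.0592/2)·(−8.059) = +0.53 V.

+0.53 V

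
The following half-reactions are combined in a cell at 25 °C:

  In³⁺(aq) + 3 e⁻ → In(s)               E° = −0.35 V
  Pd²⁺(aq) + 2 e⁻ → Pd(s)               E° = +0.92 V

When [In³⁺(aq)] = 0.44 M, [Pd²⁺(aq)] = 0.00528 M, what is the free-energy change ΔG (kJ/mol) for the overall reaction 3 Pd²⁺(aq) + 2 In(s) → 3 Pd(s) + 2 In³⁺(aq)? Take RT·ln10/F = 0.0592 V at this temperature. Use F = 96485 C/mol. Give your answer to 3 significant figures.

−700 kJ/mol

With Pd²⁺/Pd reduced at the cathode, E°cell = +0.92 − (−0.35) = +1.27 V and n = 6.
Here Q = [In³⁺(aq)]^2 / [Pd²⁺(aq)]^3 = 1.32×10^6 (log Q = 6.119), giving E = +1.27 − (0.0592/6)·(6.119) = +1.2096 V.
ΔG = −nFE = −(6)(96485)(+1.2096) J/mol = −700 kJ/mol.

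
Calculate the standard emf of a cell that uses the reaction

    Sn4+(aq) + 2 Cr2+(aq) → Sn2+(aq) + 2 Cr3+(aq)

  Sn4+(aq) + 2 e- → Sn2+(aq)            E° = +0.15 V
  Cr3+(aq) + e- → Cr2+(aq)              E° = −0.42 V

In the reaction as written, Sn4+(aq) is reduced (cathode) and Cr3+(aq) is produced by oxidation at the anode.
E°cell = E°(cathode) − E°(anode) = +0.15 − (−0.42) = +0.57 V.
The positive value indicates the reaction is spontaneous as written.

+0.57 V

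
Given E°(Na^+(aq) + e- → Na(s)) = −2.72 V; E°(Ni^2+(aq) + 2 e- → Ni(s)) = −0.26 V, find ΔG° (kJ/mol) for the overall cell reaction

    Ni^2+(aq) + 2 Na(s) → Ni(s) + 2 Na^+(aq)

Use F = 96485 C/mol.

In the reaction as written Ni^2+(aq) is reduced, so the Ni²⁺/Ni couple is the cathode and Na⁺/Na is the anode.
E°cell = −0.26 − (−2.72) = +2.46 V; balancing electrons gives n = 2.
ΔG° = −nFE°cell = −(2)(96485)(+2.46) J/mol = −475 kJ/mol.

−475 kJ/mol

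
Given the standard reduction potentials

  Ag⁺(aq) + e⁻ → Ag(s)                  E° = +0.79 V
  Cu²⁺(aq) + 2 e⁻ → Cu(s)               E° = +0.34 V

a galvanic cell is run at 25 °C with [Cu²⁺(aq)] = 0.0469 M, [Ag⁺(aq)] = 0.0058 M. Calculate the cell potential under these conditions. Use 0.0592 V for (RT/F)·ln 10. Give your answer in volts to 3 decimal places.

+0.357 V

Ag⁺/Ag is reduced (cathode, E° = +0.79 V) and Cu²⁺/Cu is oxidized (anode).
E°cell = +0.79 − (+0.34) = +0.45 V, with n = 2 electrons transferred.
The balanced reaction is 2 Ag⁺(aq) + Cu(s) → 2 Ag(s) + Cu²⁺(aq), so Q = [Cu²⁺(aq)] / [Ag⁺(aq)]^2 = 1.39×10^3 and log Q = 3.144.
Applying E = E° − (RT ln10/nF)·log Q gives +0.45 − (0.0592/2)(3.144) = +0.357 V.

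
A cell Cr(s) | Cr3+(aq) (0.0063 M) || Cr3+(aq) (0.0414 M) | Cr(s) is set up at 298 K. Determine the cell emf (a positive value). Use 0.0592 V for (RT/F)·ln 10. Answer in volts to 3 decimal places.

For a concentration cell E°cell = 0, since both electrodes use the same couple.
The compartment with the higher Cr3+(aq) concentration (0.0414 M) acts as the cathode; ions are reduced there and produced at the dilute (0.0063 M) anode.
With n = 3, Ecell = −(0.0592/3)·log([dilute]/[conc]) = −(0.0592/3)·log(0.0063/0.0414) = +0.016 V.

0.016 V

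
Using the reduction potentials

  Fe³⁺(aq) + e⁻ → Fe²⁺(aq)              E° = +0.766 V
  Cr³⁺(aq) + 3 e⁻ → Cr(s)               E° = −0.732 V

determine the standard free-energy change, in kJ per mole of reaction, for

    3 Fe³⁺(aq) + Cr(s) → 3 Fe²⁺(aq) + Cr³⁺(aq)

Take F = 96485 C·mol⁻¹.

−434 kJ/mol

In the reaction as written Fe³⁺(aq) is reduced, so the Fe³⁺/Fe²⁺ couple is the cathode and Cr³⁺/Cr is the anode.
E°cell = +0.766 − (−0.732) = +1.498 V; balancing electrons gives n = 3.
ΔG° = −nFE°cell = −(3)(96485)(+1.498) J/mol = −434 kJ/mol.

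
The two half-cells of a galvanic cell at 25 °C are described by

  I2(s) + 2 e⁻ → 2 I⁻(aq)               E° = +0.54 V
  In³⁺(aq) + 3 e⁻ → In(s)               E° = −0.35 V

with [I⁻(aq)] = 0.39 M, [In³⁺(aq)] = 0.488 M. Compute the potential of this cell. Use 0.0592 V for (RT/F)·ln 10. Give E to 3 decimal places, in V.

I₂/I⁻ is reduced (cathode, E° = +0.54 V) and In³⁺/In is oxidized (anode).
E°cell = E°cat − E°an = +0.54 − (−0.35) = +0.89 V; n = 6.
Balancing gives 3 I2(s) + 2 In(s) → 6 I⁻(aq) + 2 In³⁺(aq); hence Q = [I⁻(aq)]^6·[In³⁺(aq)]^2 = 0.000838 (log Q = −3.077).
Applying E = E° − (RT ln10/nF)·log Q gives +0.89 − (0.0592/6)(−3.077) = +0.920 V.

+0.920 V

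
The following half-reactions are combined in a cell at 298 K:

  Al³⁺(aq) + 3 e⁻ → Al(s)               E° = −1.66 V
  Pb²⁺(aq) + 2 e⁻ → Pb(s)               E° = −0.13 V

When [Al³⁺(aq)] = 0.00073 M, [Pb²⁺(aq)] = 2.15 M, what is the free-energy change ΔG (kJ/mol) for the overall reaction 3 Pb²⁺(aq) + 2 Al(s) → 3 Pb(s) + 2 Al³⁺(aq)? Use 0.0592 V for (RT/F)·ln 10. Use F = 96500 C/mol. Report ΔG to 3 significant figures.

−927 kJ/mol

With Pb²⁺/Pb reduced at the cathode, E°cell = −0.13 − (−1.66) = +1.53 V and n = 6.
Q = [Al³⁺(aq)]^2 / [Pb²⁺(aq)]^3 = 5.36×10^−8, so log Q = −7.271 and E = +1.53 − (0.0592/6)(−7.271) = +1.6017 V.
ΔG = −nFE = −(6)(96500)(+1.6017) J/mol = −927 kJ/mol.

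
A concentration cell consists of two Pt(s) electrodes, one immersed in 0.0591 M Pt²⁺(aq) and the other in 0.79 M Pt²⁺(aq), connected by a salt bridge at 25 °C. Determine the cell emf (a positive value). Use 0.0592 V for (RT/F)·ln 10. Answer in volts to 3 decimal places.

0.033 V

For a concentration cell E°cell = 0, since both electrodes use the same couple.
The compartment with the higher Pt²⁺(aq) concentration (0.79 M) acts as the cathode; ions are reduced there and produced at the dilute (0.0591 M) anode.
With n = 2, Ecell = −(0.0592/2)·log([dilute]/[conc]) = −(0.0592/2)·log(0.0591/0.79) = +0.033 V.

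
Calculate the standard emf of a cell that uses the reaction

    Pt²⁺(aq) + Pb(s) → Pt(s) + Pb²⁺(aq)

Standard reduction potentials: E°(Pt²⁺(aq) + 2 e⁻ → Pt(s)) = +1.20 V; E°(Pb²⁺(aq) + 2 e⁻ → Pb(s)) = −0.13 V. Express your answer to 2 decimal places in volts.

Pt²⁺(aq) gains electrons, so the Pt²⁺/Pt couple is the cathode; the Pb²⁺/Pb couple is the anode.
E°cell = E°(cathode) − E°(anode) = +1.20 − (−0.13) = +1.33 V.
The positive value indicates the reaction is spontaneous as written.

+1.33 V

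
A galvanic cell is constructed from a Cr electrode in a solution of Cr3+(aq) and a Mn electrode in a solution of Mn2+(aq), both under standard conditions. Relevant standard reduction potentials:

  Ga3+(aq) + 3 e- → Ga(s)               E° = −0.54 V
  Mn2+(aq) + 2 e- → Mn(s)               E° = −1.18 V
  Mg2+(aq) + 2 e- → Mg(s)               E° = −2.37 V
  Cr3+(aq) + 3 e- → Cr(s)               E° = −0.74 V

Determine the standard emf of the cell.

Of the two couples in this cell, the one with the more positive reduction potential is reduced at the cathode: here that is Cr³⁺/Cr (−0.74 V); Mn²⁺/Mn (−1.18 V) is the anode.
E°cell = E°(cathode) − E°(anode) = −0.74 − (−1.18) = +0.44 V.

+0.44 V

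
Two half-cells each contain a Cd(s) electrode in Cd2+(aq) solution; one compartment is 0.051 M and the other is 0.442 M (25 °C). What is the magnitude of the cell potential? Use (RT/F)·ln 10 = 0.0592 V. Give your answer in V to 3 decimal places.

0.028 V

For a concentration cell E°cell = 0, since both electrodes use the same couple.
The compartment with the higher Cd2+(aq) concentration (0.442 M) acts as the cathode; ions are reduced there and produced at the dilute (0.051 M) anode.
With n = 2, Ecell = −(0.0592/2)·log([dilute]/[conc]) = −(0.0592/2)·log(0.051/0.442) = +0.028 V.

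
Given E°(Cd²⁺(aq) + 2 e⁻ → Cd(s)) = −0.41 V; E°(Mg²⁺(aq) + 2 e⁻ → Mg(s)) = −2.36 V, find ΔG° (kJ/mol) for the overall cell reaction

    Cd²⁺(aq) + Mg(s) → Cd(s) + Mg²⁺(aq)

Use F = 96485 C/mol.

−376 kJ/mol

In the reaction as written Cd²⁺(aq) is reduced, so the Cd²⁺/Cd couple is the cathode and Mg²⁺/Mg is the anode.
E°cell = −0.41 − (−2.36) = +1.95 V; balancing electrons gives n = 2.
ΔG° = −nFE°cell = −(2)(96485)(+1.95) J/mol = −376 kJ/mol.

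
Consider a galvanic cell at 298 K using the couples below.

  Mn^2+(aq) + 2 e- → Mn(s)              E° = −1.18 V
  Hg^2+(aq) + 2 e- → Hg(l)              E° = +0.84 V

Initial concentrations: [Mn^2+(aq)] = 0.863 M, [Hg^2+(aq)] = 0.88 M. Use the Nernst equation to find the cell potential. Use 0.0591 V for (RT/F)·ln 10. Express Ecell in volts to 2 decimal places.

Since E°(Hg²⁺/Hg) > E°(Mn²⁺/Mn), Hg²⁺/Hg serves as the cathode.
E°cell = +0.84 − (−1.18) = +2.02 V, with n = 2 electrons transferred.
The balanced reaction is Hg^2+(aq) + Mn(s) → Hg(l) + Mn^2+(aq), so Q = [Mn^2+(aq)] / [Hg^2+(aq)] = 0.981 and log Q = −0.008.
Applying E = E° − (RT ln10/nF)·log Q gives +2.02 − (0.0591/2)(−0.008) = +2.02 V.

+2.02 V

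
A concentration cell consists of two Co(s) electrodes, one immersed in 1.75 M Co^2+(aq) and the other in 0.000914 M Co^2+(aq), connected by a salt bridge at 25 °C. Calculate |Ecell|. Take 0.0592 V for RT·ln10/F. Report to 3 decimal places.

For a concentration cell E°cell = 0, since both electrodes use the same couple.
The compartment with the higher Co^2+(aq) concentration (1.75 M) acts as the cathode; ions are reduced there and produced at the dilute (0.000914 M) anode.
With n = 2, Ecell = −(0.0592/2)·log([dilute]/[conc]) = −(0.0592/2)·log(0.000914/1.75) = +0.097 V.

0.097 V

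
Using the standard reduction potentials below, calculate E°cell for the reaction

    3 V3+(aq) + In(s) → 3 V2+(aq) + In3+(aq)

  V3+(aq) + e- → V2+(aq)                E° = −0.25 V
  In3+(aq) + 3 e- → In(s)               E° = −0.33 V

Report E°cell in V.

V3+(aq) gains electrons, so the V³⁺/V²⁺ couple is the cathode; the In³⁺/In couple is the anode.
E°cell = E°(cathode) − E°(anode) = −0.25 − (−0.33) = +0.08 V.

+0.08 V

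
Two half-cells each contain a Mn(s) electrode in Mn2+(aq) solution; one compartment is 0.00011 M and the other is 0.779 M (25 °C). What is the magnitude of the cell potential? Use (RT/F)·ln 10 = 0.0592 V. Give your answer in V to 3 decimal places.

For a concentration cell E°cell = 0, since both electrodes use the same couple.
The compartment with the higher Mn2+(aq) concentration (0.779 M) acts as the cathode; ions are reduced there and produced at the dilute (0.00011 M) anode.
With n = 2, Ecell = −(0.0592/2)·log([dilute]/[conc]) = −(0.0592/2)·log(0.00011/0.779) = +0.114 V.

0.114 V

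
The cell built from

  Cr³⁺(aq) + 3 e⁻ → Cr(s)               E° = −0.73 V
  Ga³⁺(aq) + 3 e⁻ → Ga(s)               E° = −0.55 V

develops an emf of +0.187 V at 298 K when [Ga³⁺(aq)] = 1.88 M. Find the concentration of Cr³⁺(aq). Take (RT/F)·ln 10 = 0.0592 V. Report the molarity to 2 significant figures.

With Ga³⁺/Ga at the cathode and Cr³⁺/Cr at the anode, E°cell = −0.55 − (−0.73) = +0.18 V (n = 3).
Rearranging E = E° − (0.0592/n)·log Q gives log Q = 3(+0.18 − (+0.187))/0.0592 = −0.355.
The balanced reaction is Ga³⁺(aq) + Cr(s) → Ga(s) + Cr³⁺(aq), so Q = [Cr³⁺(aq)] / [Ga³⁺(aq)].
Isolating [Cr³⁺(aq)] in Q = 10^{−0.355} yields log [Cr³⁺(aq)] = −0.081, i.e. 0.83 M.

0.83 M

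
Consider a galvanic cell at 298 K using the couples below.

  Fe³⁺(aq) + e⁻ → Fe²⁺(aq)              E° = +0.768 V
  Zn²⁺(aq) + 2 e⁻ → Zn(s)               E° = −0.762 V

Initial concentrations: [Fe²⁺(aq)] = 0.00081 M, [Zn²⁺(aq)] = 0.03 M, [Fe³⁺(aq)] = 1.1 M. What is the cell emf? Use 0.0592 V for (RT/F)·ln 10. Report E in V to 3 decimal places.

+1.761 V

Fe³⁺/Fe²⁺ is reduced (cathode, E° = +0.768 V) and Zn²⁺/Zn is oxidized (anode).
The standard potential is +0.768 − (−0.762) = +1.530 V and the balanced reaction transfers n = 2 electrons.
Balancing gives 2 Fe³⁺(aq) + Zn(s) → 2 Fe²⁺(aq) + Zn²⁺(aq); hence Q = ([Fe²⁺(aq)]^2·[Zn²⁺(aq)]) / [Fe³⁺(aq)]^2 = 1.63×10^−8 (log Q = −7.789).
By the Nernst equation, E = +1.530 − (0.0592/2)·(−7.789) = +1.761 V.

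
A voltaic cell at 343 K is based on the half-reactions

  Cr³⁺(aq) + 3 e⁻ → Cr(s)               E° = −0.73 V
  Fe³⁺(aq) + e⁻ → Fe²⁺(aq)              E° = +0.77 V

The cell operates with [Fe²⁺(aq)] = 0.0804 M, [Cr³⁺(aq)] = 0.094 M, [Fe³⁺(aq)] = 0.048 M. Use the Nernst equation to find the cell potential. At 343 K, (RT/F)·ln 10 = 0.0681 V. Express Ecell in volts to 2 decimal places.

+1.51 V

Since E°(Fe³⁺/Fe²⁺) > E°(Cr³⁺/Cr), Fe³⁺/Fe²⁺ serves as the cathode.
The standard potential is +0.77 − (−0.73) = +1.50 V and the balanced reaction transfers n = 3 electrons.
The balanced reaction is 3 Fe³⁺(aq) + Cr(s) → 3 Fe²⁺(aq) + Cr³⁺(aq), so Q = ([Fe²⁺(aq)]^3·[Cr³⁺(aq)]) / [Fe³⁺(aq)]^3 = 0.442 and log Q = −0.355.
By the Nernst equation, E = +1.50 − (0.0681/3)·(−0.355) = +1.51 V.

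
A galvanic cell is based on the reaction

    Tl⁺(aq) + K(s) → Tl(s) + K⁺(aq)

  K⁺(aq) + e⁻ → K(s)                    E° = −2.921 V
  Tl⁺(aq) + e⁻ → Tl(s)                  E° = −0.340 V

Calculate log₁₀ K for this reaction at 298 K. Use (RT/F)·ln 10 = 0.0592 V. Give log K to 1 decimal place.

log K = 43.6

The Tl⁺/Tl couple is reduced (cathode); E°cell = −0.340 − (−2.921) = +2.581 V with n = 1.
At equilibrium E = 0, so log K = nE°cell / 0.0592 = (1)(+2.581) / 0.0592 = 43.6.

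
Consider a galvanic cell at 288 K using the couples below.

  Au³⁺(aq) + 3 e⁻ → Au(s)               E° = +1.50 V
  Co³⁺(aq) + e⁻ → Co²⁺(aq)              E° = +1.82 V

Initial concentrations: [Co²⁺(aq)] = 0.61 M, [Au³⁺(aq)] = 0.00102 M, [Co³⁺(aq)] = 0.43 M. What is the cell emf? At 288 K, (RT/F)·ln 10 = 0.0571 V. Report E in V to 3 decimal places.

+0.368 V

Since E°(Co³⁺/Co²⁺) > E°(Au³⁺/Au), Co³⁺/Co²⁺ serves as the cathode.
E°cell = E°cat − E°an = +1.82 − (+1.50) = +0.32 V; n = 3.
For the overall reaction 3 Co³⁺(aq) + Au(s) → 3 Co²⁺(aq) + Au³⁺(aq), Q = ([Co²⁺(aq)]^3·[Au³⁺(aq)]) / [Co³⁺(aq)]^3 = 0.00291, giving log Q = −2.536.
E = E° − (0.0571/n)·log Q = +0.32 − (0.0571/3)(−2.536) = +0.368 V.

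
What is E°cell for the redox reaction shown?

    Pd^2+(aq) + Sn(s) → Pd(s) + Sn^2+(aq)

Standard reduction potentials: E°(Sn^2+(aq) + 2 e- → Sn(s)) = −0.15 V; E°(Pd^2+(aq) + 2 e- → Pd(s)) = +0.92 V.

+1.07 V

In the reaction as written, Pd^2+(aq) is reduced (cathode) and Sn^2+(aq) is produced by oxidation at the anode.
E°cell = E°(cathode) − E°(anode) = +0.92 − (−0.15) = +1.07 V.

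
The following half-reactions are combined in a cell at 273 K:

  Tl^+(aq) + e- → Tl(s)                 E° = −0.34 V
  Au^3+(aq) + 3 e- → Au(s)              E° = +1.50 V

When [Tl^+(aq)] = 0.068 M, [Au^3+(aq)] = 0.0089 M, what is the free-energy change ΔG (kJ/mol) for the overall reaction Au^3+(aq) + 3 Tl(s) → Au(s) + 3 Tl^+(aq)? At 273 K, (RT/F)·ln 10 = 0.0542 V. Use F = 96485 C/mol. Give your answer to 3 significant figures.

With Au³⁺/Au reduced at the cathode, E°cell = +1.50 − (−0.34) = +1.84 V and n = 3.
The reaction quotient is [Tl^+(aq)]^3 / [Au^3+(aq)] = 0.0353; by Nernst, E = +1.84 − (0.0542/3)(−1.452) = +1.8662 V.
Finally ΔG = −nFE = −(3)(96485 C/mol)(+1.8662 V) = −540 kJ/mol.

−540 kJ/mol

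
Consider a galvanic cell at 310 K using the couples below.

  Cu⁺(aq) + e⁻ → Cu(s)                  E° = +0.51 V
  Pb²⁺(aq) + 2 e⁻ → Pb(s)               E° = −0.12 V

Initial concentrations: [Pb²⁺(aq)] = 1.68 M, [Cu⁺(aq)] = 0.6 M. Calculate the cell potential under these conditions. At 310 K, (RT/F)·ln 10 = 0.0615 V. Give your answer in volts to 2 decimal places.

+0.61 V

The Cu⁺/Cu couple has the more positive E°, so it is the cathode; Pb²⁺/Pb is the anode.
E°cell = E°cat − E°an = +0.51 − (−0.12) = +0.63 V; n = 2.
For the overall reaction 2 Cu⁺(aq) + Pb(s) → 2 Cu(s) + Pb²⁺(aq), Q = [Pb²⁺(aq)] / [Cu⁺(aq)]^2 = 4.67, giving log Q = 0.669.
By the Nernst equation, E = +0.63 − (0.0615/2)·(0.669) = +0.61 V.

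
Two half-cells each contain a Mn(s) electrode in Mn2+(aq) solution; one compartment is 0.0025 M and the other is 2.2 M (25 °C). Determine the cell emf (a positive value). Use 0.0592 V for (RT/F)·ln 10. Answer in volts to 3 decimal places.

0.087 V

For a concentration cell E°cell = 0, since both electrodes use the same couple.
The compartment with the higher Mn2+(aq) concentration (2.2 M) acts as the cathode; ions are reduced there and produced at the dilute (0.0025 M) anode.
With n = 2, Ecell = −(0.0592/2)·log([dilute]/[conc]) = −(0.0592/2)·log(0.0025/2.2) = +0.087 V.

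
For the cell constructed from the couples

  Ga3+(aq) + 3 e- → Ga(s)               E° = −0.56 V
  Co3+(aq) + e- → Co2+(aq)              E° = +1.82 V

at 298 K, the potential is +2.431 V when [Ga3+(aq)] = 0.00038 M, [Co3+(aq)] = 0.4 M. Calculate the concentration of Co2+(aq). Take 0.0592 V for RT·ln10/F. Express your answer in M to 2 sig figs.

The Co³⁺/Co²⁺ couple has the larger reduction potential, so it is the cathode: E°cell = +1.82 − (−0.56) = +2.38 V and n = 3.
From the Nernst equation, log Q = n(E° − E)/0.0592 = 3·(+2.38 − (+2.431))/0.0592 = −2.584.
For 3 Co3+(aq) + Ga(s) → 3 Co2+(aq) + Ga3+(aq), the reaction quotient is Q = ([Co2+(aq)]^3·[Ga3+(aq)]) / [Co3+(aq)]^3.
Solving for the unknown gives log [Co2+(aq)] = −0.119, so [Co2+(aq)] ≈ 0.76 M.

0.76 M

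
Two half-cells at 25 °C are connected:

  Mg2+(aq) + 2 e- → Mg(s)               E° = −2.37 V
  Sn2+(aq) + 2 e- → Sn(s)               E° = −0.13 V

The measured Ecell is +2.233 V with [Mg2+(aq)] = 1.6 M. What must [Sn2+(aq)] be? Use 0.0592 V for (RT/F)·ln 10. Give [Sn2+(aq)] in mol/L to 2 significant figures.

0.93 M

Sn²⁺/Sn is the cathode (higher E°); E°cell = −0.13 − (−2.37) = +2.24 V with n = 2.
Rearranging E = E° − (0.0592/n)·log Q gives log Q = 2(+2.24 − (+2.233))/0.0592 = 0.236.
Balancing electrons gives Sn2+(aq) + Mg(s) → Sn(s) + Mg2+(aq); thus Q = [Mg2+(aq)] / [Sn2+(aq)].
Substituting the known concentrations and solving, log [Sn2+(aq)] = −0.032 and [Sn2+(aq)] = 0.93 M.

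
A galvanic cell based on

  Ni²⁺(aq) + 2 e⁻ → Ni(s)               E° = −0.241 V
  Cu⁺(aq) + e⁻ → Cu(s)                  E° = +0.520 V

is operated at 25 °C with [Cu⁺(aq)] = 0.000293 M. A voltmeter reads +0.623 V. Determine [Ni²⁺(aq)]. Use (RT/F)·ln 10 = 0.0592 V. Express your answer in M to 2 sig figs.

0.0039 M

The Cu⁺/Cu couple has the larger reduction potential, so it is the cathode: E°cell = +0.520 − (−0.241) = +0.761 V and n = 2.
From the Nernst equation, log Q = n(E° − E)/0.0592 = 2·(+0.761 − (+0.623))/0.0592 = 4.662.
For 2 Cu⁺(aq) + Ni(s) → 2 Cu(s) + Ni²⁺(aq), the reaction quotient is Q = [Ni²⁺(aq)] / [Cu⁺(aq)]^2.
Isolating [Ni²⁺(aq)] in Q = 10^{4.662} yields log [Ni²⁺(aq)] = −2.404, i.e. 0.0039 M.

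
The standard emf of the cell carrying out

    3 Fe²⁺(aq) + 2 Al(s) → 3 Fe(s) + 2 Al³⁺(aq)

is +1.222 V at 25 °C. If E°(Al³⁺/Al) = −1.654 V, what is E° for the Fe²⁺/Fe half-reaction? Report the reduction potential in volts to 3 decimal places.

In the reaction as written the Fe²⁺/Fe couple is reduced (cathode) and Al³⁺/Al is oxidized (anode), so E°cell = E°(Fe²⁺/Fe) − E°(Al³⁺/Al).
E°(Fe²⁺/Fe) = E°cell + E°(anode) = +1.222 + (−1.654) = −0.432 V.

−0.432 V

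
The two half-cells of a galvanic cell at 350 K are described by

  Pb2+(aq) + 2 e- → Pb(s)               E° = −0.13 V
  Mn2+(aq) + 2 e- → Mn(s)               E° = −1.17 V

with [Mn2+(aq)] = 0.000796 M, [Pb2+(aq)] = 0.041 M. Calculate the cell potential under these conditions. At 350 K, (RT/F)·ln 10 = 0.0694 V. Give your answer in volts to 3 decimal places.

+1.099 V

Since E°(Pb²⁺/Pb) > E°(Mn²⁺/Mn), Pb²⁺/Pb serves as the cathode.
E°cell = −0.13 − (−1.17) = +1.04 V, with n = 2 electrons transferred.
Balancing gives Pb2+(aq) + Mn(s) → Pb(s) + Mn2+(aq); hence Q = [Mn2+(aq)] / [Pb2+(aq)] = 0.0194 (log Q = −1.712).
E = E° − (0.0694/n)·log Q = +1.04 − (0.0694/2)(−1.712) = +1.099 V.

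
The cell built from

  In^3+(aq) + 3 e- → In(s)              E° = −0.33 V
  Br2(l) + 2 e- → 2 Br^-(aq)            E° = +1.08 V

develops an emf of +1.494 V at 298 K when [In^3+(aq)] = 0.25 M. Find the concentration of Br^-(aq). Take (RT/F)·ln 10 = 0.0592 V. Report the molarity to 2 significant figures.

0.061 M

Br₂/Br⁻ is the cathode (higher E°); E°cell = +1.08 − (−0.33) = +1.41 V with n = 6.
Since E = E° − (0.0592/n)·log Q, log Q = n(E° − E)/0.0592 = −8.514.
Balancing electrons gives 3 Br2(l) + 2 In(s) → 6 Br^-(aq) + 2 In^3+(aq); thus Q = [Br^-(aq)]^6·[In^3+(aq)]^2.
Substituting the known concentrations and solving, log [Br^-(aq)] = −1.218 and [Br^-(aq)] = 0.061 M.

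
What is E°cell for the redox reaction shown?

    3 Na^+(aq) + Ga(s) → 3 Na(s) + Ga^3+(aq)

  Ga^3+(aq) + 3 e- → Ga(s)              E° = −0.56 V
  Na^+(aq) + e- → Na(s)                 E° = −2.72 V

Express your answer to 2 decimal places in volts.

In the reaction as written, Na^+(aq) is reduced (cathode) and Ga^3+(aq) is produced by oxidation at the anode.
E°cell = E°(cathode) − E°(anode) = −2.72 − (−0.56) = −2.16 V.

−2.16 V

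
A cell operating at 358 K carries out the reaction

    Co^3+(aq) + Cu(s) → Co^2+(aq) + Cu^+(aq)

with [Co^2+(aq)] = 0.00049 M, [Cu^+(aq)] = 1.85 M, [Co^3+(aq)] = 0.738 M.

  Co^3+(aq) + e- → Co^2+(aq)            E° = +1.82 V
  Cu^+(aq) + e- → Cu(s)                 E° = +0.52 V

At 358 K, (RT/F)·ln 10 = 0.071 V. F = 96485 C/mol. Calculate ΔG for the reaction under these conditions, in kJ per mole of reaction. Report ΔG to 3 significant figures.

−145 kJ/mol

E°cell = +1.82 − (+0.52) = +1.30 V; the balanced reaction transfers n = 1 electron.
Q = ([Co^2+(aq)]·[Cu^+(aq)]) / [Co^3+(aq)] = 0.00123, so log Q = −2.911 and E = +1.30 − (0.071/1)(−2.911) = +1.5067 V.
ΔG = −nFE = −(1)(96485)(+1.5067) J/mol = −145 kJ/mol.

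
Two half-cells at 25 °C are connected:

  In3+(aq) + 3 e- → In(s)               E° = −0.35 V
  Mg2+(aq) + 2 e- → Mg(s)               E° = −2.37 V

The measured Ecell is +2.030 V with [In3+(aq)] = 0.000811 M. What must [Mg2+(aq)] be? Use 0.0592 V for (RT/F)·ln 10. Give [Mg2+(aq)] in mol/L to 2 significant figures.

0.0040 M

The In³⁺/In couple has the larger reduction potential, so it is the cathode: E°cell = −0.35 − (−2.37) = +2.02 V and n = 6.
Since E = E° − (0.0592/n)·log Q, log Q = n(E° − E)/0.0592 = −1.014.
The balanced reaction is 2 In3+(aq) + 3 Mg(s) → 2 In(s) + 3 Mg2+(aq), so Q = [Mg2+(aq)]^3 / [In3+(aq)]^2.
Substituting the known concentrations and solving, log [Mg2+(aq)] = −2.399 and [Mg2+(aq)] = 0.0040 M.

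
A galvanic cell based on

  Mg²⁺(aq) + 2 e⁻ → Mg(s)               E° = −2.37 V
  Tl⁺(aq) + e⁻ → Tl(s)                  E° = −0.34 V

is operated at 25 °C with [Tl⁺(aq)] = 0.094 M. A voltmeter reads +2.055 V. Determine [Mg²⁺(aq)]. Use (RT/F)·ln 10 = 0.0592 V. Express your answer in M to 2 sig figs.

Tl⁺/Tl is the cathode (higher E°); E°cell = −0.34 − (−2.37) = +2.03 V with n = 2.
From the Nernst equation, log Q = n(E° − E)/0.0592 = 2·(+2.03 − (+2.055))/0.0592 = −0.845.
Balancing electrons gives 2 Tl⁺(aq) + Mg(s) → 2 Tl(s) + Mg²⁺(aq); thus Q = [Mg²⁺(aq)] / [Tl⁺(aq)]^2.
Solving for the unknown gives log [Mg²⁺(aq)] = −2.899, so [Mg²⁺(aq)] ≈ 0.0013 M.

0.0013 M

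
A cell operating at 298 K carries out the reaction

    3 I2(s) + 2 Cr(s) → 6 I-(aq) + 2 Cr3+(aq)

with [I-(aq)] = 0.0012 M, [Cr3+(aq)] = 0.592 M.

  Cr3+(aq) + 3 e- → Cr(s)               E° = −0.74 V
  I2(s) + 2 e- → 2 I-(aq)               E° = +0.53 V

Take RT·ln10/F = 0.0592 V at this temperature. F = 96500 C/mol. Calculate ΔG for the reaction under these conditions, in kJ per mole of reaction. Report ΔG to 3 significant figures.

With I₂/I⁻ reduced at the cathode, E°cell = +0.53 − (−0.74) = +1.27 V and n = 6.
Q = [I-(aq)]^6·[Cr3+(aq)]^2 = 1.05×10^−18, so log Q = −17.980 and E = +1.27 − (0.0592/6)(−17.980) = +1.4474 V.
Finally ΔG = −nFE = −(6)(96500 C/mol)(+1.4474 V) = −838 kJ/mol.

−838 kJ/mol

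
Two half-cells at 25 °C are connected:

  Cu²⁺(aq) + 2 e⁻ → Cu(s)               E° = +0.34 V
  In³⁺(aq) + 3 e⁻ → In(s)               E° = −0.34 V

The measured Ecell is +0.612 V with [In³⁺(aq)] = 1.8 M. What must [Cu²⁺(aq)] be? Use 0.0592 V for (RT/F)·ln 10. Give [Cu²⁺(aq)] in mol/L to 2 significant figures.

With Cu²⁺/Cu at the cathode and In³⁺/In at the anode, E°cell = +0.34 − (−0.34) = +0.68 V (n = 6).
Since E = E° − (0.0592/n)·log Q, log Q = n(E° − E)/0.0592 = 6.892.
Balancing electrons gives 3 Cu²⁺(aq) + 2 In(s) → 3 Cu(s) + 2 In³⁺(aq); thus Q = [In³⁺(aq)]^2 / [Cu²⁺(aq)]^3.
Isolating [Cu²⁺(aq)] in Q = 10^{6.892} yields log [Cu²⁺(aq)] = −2.127, i.e. 0.0075 M.

0.0075 M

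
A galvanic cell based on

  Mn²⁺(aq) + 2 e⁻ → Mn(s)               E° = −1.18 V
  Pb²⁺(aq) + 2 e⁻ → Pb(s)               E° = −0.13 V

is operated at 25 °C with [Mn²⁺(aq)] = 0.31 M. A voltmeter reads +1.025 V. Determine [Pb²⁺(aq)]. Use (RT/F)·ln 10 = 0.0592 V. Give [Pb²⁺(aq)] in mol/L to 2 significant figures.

0.044 M

The Pb²⁺/Pb couple has the larger reduction potential, so it is the cathode: E°cell = −0.13 − (−1.18) = +1.05 V and n = 2.
From the Nernst equation, log Q = n(E° − E)/0.0592 = 2·(+1.05 − (+1.025))/0.0592 = 0.845.
The balanced reaction is Pb²⁺(aq) + Mn(s) → Pb(s) + Mn²⁺(aq), so Q = [Mn²⁺(aq)] / [Pb²⁺(aq)].
Substituting the known concentrations and solving, log [Pb²⁺(aq)] = −1.354 and [Pb²⁺(aq)] = 0.044 M.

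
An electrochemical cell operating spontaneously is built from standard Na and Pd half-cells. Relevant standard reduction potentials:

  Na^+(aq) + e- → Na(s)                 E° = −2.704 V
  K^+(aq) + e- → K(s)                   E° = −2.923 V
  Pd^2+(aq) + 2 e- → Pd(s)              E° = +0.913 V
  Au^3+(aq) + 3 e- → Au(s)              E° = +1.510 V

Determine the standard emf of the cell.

+3.617 V

Of the two couples in this cell, the one with the more positive reduction potential is reduced at the cathode: here that is Pd²⁺/Pd (+0.913 V); Na⁺/Na (−2.704 V) is the anode.
E°cell = E°(cathode) − E°(anode) = +0.913 − (−2.704) = +3.617 V.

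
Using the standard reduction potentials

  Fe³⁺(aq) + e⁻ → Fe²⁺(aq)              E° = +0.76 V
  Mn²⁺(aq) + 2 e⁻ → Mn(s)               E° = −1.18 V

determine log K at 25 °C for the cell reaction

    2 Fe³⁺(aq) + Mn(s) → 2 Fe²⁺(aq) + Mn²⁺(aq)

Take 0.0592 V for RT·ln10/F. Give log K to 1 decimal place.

log K = 65.5

The Fe³⁺/Fe²⁺ couple is reduced (cathode); E°cell = +0.76 − (−1.18) = +1.94 V with n = 2.
At equilibrium E = 0, so log K = nE°cell / 0.0592 = (2)(+1.94) / 0.0592 = 65.5.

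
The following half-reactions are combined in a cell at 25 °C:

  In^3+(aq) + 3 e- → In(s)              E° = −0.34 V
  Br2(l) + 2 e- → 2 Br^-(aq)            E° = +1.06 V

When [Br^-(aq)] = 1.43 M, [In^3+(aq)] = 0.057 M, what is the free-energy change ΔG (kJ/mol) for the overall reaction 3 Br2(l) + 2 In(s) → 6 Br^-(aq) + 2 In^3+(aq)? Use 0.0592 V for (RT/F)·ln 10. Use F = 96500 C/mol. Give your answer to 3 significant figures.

−820 kJ/mol

The standard cell potential is +1.06 − (−0.34) = +1.40 V, with n = 6 electrons in the balanced equation.
Q = [Br^-(aq)]^6·[In^3+(aq)]^2 = 0.0278, so log Q = −1.556 and E = +1.40 − (0.0592/6)(−1.556) = +1.4154 V.
Finally ΔG = −nFE = −(6)(96500 C/mol)(+1.4154 V) = −820 kJ/mol.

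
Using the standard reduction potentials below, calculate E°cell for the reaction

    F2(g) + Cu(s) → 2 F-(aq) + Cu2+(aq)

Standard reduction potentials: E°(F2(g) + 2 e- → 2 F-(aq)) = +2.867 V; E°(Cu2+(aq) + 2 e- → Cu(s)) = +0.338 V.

+2.529 V

In the reaction as written, F2(g) is reduced (cathode) and Cu2+(aq) is produced by oxidation at the anode.
E°cell = E°(cathode) − E°(anode) = +2.867 − (+0.338) = +2.529 V.
The positive value indicates the reaction is spontaneous as written.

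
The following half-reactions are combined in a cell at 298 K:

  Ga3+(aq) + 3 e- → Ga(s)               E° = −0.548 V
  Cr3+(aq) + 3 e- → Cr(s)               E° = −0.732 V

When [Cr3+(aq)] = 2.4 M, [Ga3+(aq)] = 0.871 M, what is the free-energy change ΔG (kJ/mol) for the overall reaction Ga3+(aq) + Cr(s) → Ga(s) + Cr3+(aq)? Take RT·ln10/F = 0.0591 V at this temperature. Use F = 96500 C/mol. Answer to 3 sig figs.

−50.7 kJ/mol

E°cell = −0.548 − (−0.732) = +0.184 V; the balanced reaction transfers n = 3 electrons.
The reaction quotient is [Cr3+(aq)] / [Ga3+(aq)] = 2.76; by Nernst, E = +0.184 − (0.0591/3)(0.440) = +0.1753 V.
Finally ΔG = −nFE = −(3)(96500 C/mol)(+0.1753 V) = −50.7 kJ/mol.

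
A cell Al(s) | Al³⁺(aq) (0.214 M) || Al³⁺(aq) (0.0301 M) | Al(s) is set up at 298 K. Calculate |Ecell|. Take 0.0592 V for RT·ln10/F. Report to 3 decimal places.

0.017 V

For a concentration cell E°cell = 0, since both electrodes use the same couple.
The compartment with the higher Al³⁺(aq) concentration (0.214 M) acts as the cathode; ions are reduced there and produced at the dilute (0.0301 M) anode.
With n = 3, Ecell = −(0.0592/3)·log([dilute]/[conc]) = −(0.0592/3)·log(0.0301/0.214) = +0.017 V.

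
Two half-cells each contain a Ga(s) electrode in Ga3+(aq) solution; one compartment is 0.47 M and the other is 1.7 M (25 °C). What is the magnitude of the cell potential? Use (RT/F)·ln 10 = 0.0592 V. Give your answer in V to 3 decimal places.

For a concentration cell E°cell = 0, since both electrodes use the same couple.
The compartment with the higher Ga3+(aq) concentration (1.7 M) acts as the cathode; ions are reduced there and produced at the dilute (0.47 M) anode.
With n = 3, Ecell = −(0.0592/3)·log([dilute]/[conc]) = −(0.0592/3)·log(0.47/1.7) = +0.011 V.

0.011 V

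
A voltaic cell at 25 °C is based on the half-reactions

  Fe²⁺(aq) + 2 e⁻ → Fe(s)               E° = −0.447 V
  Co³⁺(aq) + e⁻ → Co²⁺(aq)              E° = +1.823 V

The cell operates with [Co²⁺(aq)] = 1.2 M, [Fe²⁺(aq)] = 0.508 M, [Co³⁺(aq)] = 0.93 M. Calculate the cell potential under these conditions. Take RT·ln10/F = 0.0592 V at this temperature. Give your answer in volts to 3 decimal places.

+2.272 V

The Co³⁺/Co²⁺ couple has the more positive E°, so it is the cathode; Fe²⁺/Fe is the anode.
E°cell = E°cat − E°an = +1.823 − (−0.447) = +2.270 V; n = 2.
Balancing gives 2 Co³⁺(aq) + Fe(s) → 2 Co²⁺(aq) + Fe²⁺(aq); hence Q = ([Co²⁺(aq)]^2·[Fe²⁺(aq)]) / [Co³⁺(aq)]^2 = 0.846 (log Q = −0.073).
By the Nernst equation, E = +2.270 − (0.0592/2)·(−0.073) = +2.272 V.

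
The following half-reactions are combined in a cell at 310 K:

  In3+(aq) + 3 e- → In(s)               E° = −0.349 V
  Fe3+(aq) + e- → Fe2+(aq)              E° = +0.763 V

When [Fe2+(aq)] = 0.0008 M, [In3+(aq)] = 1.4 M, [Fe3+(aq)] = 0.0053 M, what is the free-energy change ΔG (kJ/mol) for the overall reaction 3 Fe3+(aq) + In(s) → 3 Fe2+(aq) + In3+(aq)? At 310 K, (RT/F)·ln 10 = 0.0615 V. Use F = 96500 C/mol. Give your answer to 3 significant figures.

−336 kJ/mol

With Fe³⁺/Fe²⁺ reduced at the cathode, E°cell = +0.763 − (−0.349) = +1.112 V and n = 3.
Q = ([Fe2+(aq)]^3·[In3+(aq)]) / [Fe3+(aq)]^3 = 0.00481, so log Q = −2.317 and E = +1.112 − (0.0615/3)(−2.317) = +1.1595 V.
ΔG = −nFE = −(3)(96500)(+1.1595) J/mol = −336 kJ/mol.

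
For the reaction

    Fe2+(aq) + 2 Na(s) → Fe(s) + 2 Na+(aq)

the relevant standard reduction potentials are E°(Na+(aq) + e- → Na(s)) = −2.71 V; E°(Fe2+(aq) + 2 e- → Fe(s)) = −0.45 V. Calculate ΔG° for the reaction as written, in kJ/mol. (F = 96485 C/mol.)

−436 kJ/mol

In the reaction as written Fe2+(aq) is reduced, so the Fe²⁺/Fe couple is the cathode and Na⁺/Na is the anode.
E°cell = −0.45 − (−2.71) = +2.26 V; balancing electrons gives n = 2.
ΔG° = −nFE°cell = −(2)(96485)(+2.26) J/mol = −436 kJ/mol.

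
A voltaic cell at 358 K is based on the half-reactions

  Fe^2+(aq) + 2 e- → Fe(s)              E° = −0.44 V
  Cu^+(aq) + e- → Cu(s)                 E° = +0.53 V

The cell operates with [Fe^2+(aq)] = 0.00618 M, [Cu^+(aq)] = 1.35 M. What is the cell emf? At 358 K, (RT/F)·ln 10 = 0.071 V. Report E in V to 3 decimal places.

+1.058 V

Since E°(Cu⁺/Cu) > E°(Fe²⁺/Fe), Cu⁺/Cu serves as the cathode.
E°cell = +0.53 − (−0.44) = +0.97 V, with n = 2 electrons transferred.
Balancing gives 2 Cu^+(aq) + Fe(s) → 2 Cu(s) + Fe^2+(aq); hence Q = [Fe^2+(aq)] / [Cu^+(aq)]^2 = 0.00339 (log Q = −2.470).
By the Nernst equation, E = +0.97 − (0.071/2)·(−2.470) = +1.058 V.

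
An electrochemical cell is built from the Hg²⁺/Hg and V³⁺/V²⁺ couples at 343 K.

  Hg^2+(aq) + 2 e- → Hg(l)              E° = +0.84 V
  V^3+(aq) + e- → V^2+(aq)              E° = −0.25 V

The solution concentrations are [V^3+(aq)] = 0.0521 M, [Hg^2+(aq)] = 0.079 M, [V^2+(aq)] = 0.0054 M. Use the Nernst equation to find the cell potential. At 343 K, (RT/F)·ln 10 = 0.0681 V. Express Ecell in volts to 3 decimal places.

+0.985 V

Hg²⁺/Hg is reduced (cathode, E° = +0.84 V) and V³⁺/V²⁺ is oxidized (anode).
E°cell = +0.84 − (−0.25) = +1.09 V, with n = 2 electrons transferred.
The balanced reaction is Hg^2+(aq) + 2 V^2+(aq) → Hg(l) + 2 V^3+(aq), so Q = [V^3+(aq)]^2 / ([Hg^2+(aq)]·[V^2+(aq)]^2) = 1.18×10^3 and log Q = 3.071.
By the Nernst equation, E = +1.09 − (0.0681/2)·(3.071) = +0.985 V.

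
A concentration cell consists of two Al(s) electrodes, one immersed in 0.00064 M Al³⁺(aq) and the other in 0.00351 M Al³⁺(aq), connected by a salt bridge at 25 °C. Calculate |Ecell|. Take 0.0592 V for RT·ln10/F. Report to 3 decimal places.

For a concentration cell E°cell = 0, since both electrodes use the same couple.
The compartment with the higher Al³⁺(aq) concentration (0.00351 M) acts as the cathode; ions are reduced there and produced at the dilute (0.00064 M) anode.
With n = 3, Ecell = −(0.0592/3)·log([dilute]/[conc]) = −(0.0592/3)·log(0.00064/0.00351) = +0.015 V.

0.015 V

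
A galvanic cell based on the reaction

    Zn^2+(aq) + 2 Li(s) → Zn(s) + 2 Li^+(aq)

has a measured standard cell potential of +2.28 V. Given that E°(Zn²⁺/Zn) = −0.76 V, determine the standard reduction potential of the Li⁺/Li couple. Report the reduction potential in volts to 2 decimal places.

In the reaction as written the Zn²⁺/Zn couple is reduced (cathode) and Li⁺/Li is oxidized (anode), so E°cell = E°(Zn²⁺/Zn) − E°(Li⁺/Li).
E°(Li⁺/Li) = E°(cathode) − E°cell = −0.76 − (+2.28) = −3.04 V.

−3.04 V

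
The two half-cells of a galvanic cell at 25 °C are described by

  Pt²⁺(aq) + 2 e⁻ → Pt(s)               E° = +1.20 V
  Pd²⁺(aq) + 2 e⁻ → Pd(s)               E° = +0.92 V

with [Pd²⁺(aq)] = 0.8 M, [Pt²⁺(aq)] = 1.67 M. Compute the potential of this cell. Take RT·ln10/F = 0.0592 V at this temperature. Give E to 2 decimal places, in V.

+0.29 V

Since E°(Pt²⁺/Pt) > E°(Pd²⁺/Pd), Pt²⁺/Pt serves as the cathode.
The standard potential is +1.20 − (+0.92) = +0.28 V and the balanced reaction transfers n = 2 electrons.
For the overall reaction Pt²⁺(aq) + Pd(s) → Pt(s) + Pd²⁺(aq), Q = [Pd²⁺(aq)] / [Pt²⁺(aq)] = 0.479, giving log Q = −0.320.
Applying E = E° − (RT ln10/nF)·log Q gives +0.28 − (0.0592/2)(−0.320) = +0.29 V.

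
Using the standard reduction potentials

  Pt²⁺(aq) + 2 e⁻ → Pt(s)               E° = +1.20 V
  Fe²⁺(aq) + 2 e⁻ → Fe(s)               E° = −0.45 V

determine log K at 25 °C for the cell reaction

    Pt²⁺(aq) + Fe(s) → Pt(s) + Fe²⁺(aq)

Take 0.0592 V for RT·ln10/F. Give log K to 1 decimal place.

log K = 55.7

The Pt²⁺/Pt couple is reduced (cathode); E°cell = +1.20 − (−0.45) = +1.65 V with n = 2.
At equilibrium E = 0, so log K = nE°cell / 0.0592 = (2)(+1.65) / 0.0592 = 55.7.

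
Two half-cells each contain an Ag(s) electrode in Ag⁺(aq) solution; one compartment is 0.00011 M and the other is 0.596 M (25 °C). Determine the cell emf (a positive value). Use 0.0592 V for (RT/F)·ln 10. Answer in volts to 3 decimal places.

For a concentration cell E°cell = 0, since both electrodes use the same couple.
The compartment with the higher Ag⁺(aq) concentration (0.596 M) acts as the cathode; ions are reduced there and produced at the dilute (0.00011 M) anode.
With n = 1, Ecell = −(0.0592/1)·log([dilute]/[conc]) = −(0.0592/1)·log(0.00011/0.596) = +0.221 V.

0.221 V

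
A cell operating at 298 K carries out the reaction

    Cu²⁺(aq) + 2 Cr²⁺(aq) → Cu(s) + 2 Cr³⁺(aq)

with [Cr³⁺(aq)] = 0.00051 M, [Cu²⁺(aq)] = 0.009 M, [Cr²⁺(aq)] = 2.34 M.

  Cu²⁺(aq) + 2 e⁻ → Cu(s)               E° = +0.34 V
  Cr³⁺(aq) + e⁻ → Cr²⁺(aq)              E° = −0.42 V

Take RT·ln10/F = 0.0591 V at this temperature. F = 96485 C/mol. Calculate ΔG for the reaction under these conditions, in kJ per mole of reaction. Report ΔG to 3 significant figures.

With Cu²⁺/Cu reduced at the cathode, E°cell = +0.34 − (−0.42) = +0.76 V and n = 2.
The reaction quotient is [Cr³⁺(aq)]^2 / ([Cu²⁺(aq)]·[Cr²⁺(aq)]^2) = 5.28×10^−6; by Nernst, E = +0.76 − (0.0591/2)(−5.278) = +0.9160 V.
ΔG = −nFE = −(2)(96485)(+0.9160) J/mol = −177 kJ/mol.

−177 kJ/mol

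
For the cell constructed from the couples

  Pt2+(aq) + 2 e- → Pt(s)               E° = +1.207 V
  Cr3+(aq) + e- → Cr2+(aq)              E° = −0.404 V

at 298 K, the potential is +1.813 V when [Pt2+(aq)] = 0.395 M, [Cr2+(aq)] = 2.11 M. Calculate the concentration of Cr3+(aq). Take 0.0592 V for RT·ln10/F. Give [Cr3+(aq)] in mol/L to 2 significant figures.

The Pt²⁺/Pt couple has the larger reduction potential, so it is the cathode: E°cell = +1.207 − (−0.404) = +1.611 V and n = 2.
Rearranging E = E° − (0.0592/n)·log Q gives log Q = 2(+1.611 − (+1.813))/0.0592 = −6.824.
The balanced reaction is Pt2+(aq) + 2 Cr2+(aq) → Pt(s) + 2 Cr3+(aq), so Q = [Cr3+(aq)]^2 / ([Pt2+(aq)]·[Cr2+(aq)]^2).
Substituting the known concentrations and solving, log [Cr3+(aq)] = −3.289 and [Cr3+(aq)] = 0.00051 M.

0.00051 M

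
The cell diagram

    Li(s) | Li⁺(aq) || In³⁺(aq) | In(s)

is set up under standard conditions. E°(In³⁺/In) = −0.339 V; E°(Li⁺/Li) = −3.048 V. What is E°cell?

By convention the left-hand electrode in cell notation is the anode (oxidation) and the right-hand electrode is the cathode (reduction).
E°cell = E°(right) − E°(left) = −0.339 − (−3.048) = +2.709 V.

+2.709 V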